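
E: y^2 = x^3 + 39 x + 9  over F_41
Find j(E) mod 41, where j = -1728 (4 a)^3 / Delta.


Delta = -16(4 a^3 + 27 b^2) mod 41 = 1
-1728 * (4 a)^3 = -1728 * (4*39)^3 mod 41 = 38
j = 38 * 1^(-1) mod 41 = 38

j = 38 (mod 41)


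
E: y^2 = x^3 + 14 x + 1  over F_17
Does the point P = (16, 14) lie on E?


Check whether y^2 = x^3 + 14 x + 1 (mod 17) for (x, y) = (16, 14).
LHS: y^2 = 14^2 mod 17 = 9
RHS: x^3 + 14 x + 1 = 16^3 + 14*16 + 1 mod 17 = 3
LHS != RHS

No, not on the curve


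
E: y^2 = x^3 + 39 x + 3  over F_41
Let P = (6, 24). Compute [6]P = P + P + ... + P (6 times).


k = 6 = 110_2 (binary, LSB first: 011)
Double-and-add from P = (6, 24):
  bit 0 = 0: acc unchanged = O
  bit 1 = 1: acc = O + (19, 31) = (19, 31)
  bit 2 = 1: acc = (19, 31) + (1, 17) = (13, 1)

6P = (13, 1)


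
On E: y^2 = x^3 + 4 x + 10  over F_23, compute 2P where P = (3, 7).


Doubling: s = (3 x1^2 + a) / (2 y1)
s = (3*3^2 + 4) / (2*7) mod 23 = 17
x3 = s^2 - 2 x1 mod 23 = 17^2 - 2*3 = 7
y3 = s (x1 - x3) - y1 mod 23 = 17 * (3 - 7) - 7 = 17

2P = (7, 17)


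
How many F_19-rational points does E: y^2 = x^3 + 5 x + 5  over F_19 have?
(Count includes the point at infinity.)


For each x in F_19, count y with y^2 = x^3 + 5 x + 5 mod 19:
  x = 0: RHS = 5, y in [9, 10]  -> 2 point(s)
  x = 1: RHS = 11, y in [7, 12]  -> 2 point(s)
  x = 2: RHS = 4, y in [2, 17]  -> 2 point(s)
  x = 3: RHS = 9, y in [3, 16]  -> 2 point(s)
  x = 6: RHS = 4, y in [2, 17]  -> 2 point(s)
  x = 8: RHS = 6, y in [5, 14]  -> 2 point(s)
  x = 9: RHS = 0, y in [0]  -> 1 point(s)
  x = 11: RHS = 4, y in [2, 17]  -> 2 point(s)
  x = 12: RHS = 7, y in [8, 11]  -> 2 point(s)
  x = 13: RHS = 6, y in [5, 14]  -> 2 point(s)
  x = 14: RHS = 7, y in [8, 11]  -> 2 point(s)
  x = 15: RHS = 16, y in [4, 15]  -> 2 point(s)
  x = 16: RHS = 1, y in [1, 18]  -> 2 point(s)
  x = 17: RHS = 6, y in [5, 14]  -> 2 point(s)
Affine points: 27. Add the point at infinity: total = 28.

#E(F_19) = 28


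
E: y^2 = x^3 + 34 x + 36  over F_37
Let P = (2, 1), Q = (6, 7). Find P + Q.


P != Q, so use the chord formula.
s = (y2 - y1) / (x2 - x1) = (6) / (4) mod 37 = 20
x3 = s^2 - x1 - x2 mod 37 = 20^2 - 2 - 6 = 22
y3 = s (x1 - x3) - y1 mod 37 = 20 * (2 - 22) - 1 = 6

P + Q = (22, 6)


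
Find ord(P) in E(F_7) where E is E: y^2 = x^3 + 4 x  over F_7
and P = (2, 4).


Compute successive multiples of P until we hit O:
  1P = (2, 4)
  2P = (0, 0)
  3P = (2, 3)
  4P = O

ord(P) = 4


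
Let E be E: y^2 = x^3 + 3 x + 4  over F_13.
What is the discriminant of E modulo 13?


4 a^3 + 27 b^2 = 4*3^3 + 27*4^2 = 108 + 432 = 540
Delta = -16 * (540) = -8640
Delta mod 13 = 5

Delta = 5 (mod 13)


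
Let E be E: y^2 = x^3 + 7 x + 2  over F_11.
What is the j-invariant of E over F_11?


Delta = -16(4 a^3 + 27 b^2) mod 11 = 3
-1728 * (4 a)^3 = -1728 * (4*7)^3 mod 11 = 4
j = 4 * 3^(-1) mod 11 = 5

j = 5 (mod 11)


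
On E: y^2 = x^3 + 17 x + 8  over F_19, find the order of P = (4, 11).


Compute successive multiples of P until we hit O:
  1P = (4, 11)
  2P = (16, 14)
  3P = (5, 3)
  4P = (17, 17)
  5P = (18, 3)
  6P = (14, 11)
  7P = (1, 8)
  8P = (15, 16)
  ... (continuing to 22P)
  22P = O

ord(P) = 22


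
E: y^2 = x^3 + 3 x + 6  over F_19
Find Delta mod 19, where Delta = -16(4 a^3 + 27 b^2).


4 a^3 + 27 b^2 = 4*3^3 + 27*6^2 = 108 + 972 = 1080
Delta = -16 * (1080) = -17280
Delta mod 19 = 10

Delta = 10 (mod 19)


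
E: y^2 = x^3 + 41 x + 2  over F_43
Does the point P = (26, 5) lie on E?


Check whether y^2 = x^3 + 41 x + 2 (mod 43) for (x, y) = (26, 5).
LHS: y^2 = 5^2 mod 43 = 25
RHS: x^3 + 41 x + 2 = 26^3 + 41*26 + 2 mod 43 = 25
LHS = RHS

Yes, on the curve


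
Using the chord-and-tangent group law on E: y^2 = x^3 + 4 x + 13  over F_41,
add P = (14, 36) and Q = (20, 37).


P != Q, so use the chord formula.
s = (y2 - y1) / (x2 - x1) = (1) / (6) mod 41 = 7
x3 = s^2 - x1 - x2 mod 41 = 7^2 - 14 - 20 = 15
y3 = s (x1 - x3) - y1 mod 41 = 7 * (14 - 15) - 36 = 39

P + Q = (15, 39)


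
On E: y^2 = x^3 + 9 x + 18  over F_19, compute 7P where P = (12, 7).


k = 7 = 111_2 (binary, LSB first: 111)
Double-and-add from P = (12, 7):
  bit 0 = 1: acc = O + (12, 7) = (12, 7)
  bit 1 = 1: acc = (12, 7) + (4, 17) = (1, 3)
  bit 2 = 1: acc = (1, 3) + (11, 2) = (11, 17)

7P = (11, 17)


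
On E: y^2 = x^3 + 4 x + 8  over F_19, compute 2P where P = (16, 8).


Doubling: s = (3 x1^2 + a) / (2 y1)
s = (3*16^2 + 4) / (2*8) mod 19 = 15
x3 = s^2 - 2 x1 mod 19 = 15^2 - 2*16 = 3
y3 = s (x1 - x3) - y1 mod 19 = 15 * (16 - 3) - 8 = 16

2P = (3, 16)


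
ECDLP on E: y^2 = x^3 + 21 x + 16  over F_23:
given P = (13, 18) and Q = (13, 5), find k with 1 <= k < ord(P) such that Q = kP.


Enumerate multiples of P until we hit Q = (13, 5):
  1P = (13, 18)
  2P = (0, 4)
  3P = (0, 19)
  4P = (13, 5)
Match found at i = 4.

k = 4


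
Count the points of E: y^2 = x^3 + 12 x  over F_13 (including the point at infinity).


For each x in F_13, count y with y^2 = x^3 + 12 x + 0 mod 13:
  x = 0: RHS = 0, y in [0]  -> 1 point(s)
  x = 1: RHS = 0, y in [0]  -> 1 point(s)
  x = 5: RHS = 3, y in [4, 9]  -> 2 point(s)
  x = 8: RHS = 10, y in [6, 7]  -> 2 point(s)
  x = 12: RHS = 0, y in [0]  -> 1 point(s)
Affine points: 7. Add the point at infinity: total = 8.

#E(F_13) = 8


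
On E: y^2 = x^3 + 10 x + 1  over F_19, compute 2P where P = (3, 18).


Doubling: s = (3 x1^2 + a) / (2 y1)
s = (3*3^2 + 10) / (2*18) mod 19 = 10
x3 = s^2 - 2 x1 mod 19 = 10^2 - 2*3 = 18
y3 = s (x1 - x3) - y1 mod 19 = 10 * (3 - 18) - 18 = 3

2P = (18, 3)


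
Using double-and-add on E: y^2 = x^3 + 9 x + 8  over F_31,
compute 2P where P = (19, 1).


k = 2 = 10_2 (binary, LSB first: 01)
Double-and-add from P = (19, 1):
  bit 0 = 0: acc unchanged = O
  bit 1 = 1: acc = O + (13, 20) = (13, 20)

2P = (13, 20)


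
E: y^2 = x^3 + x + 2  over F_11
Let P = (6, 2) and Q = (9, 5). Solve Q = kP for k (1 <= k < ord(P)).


Enumerate multiples of P until we hit Q = (9, 5):
  1P = (6, 2)
  2P = (8, 4)
  3P = (9, 6)
  4P = (10, 0)
  5P = (9, 5)
Match found at i = 5.

k = 5


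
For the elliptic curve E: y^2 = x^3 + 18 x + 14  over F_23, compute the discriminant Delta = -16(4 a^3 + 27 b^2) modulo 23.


4 a^3 + 27 b^2 = 4*18^3 + 27*14^2 = 23328 + 5292 = 28620
Delta = -16 * (28620) = -457920
Delta mod 23 = 10

Delta = 10 (mod 23)


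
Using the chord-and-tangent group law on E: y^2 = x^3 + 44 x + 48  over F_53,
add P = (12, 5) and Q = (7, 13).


P != Q, so use the chord formula.
s = (y2 - y1) / (x2 - x1) = (8) / (48) mod 53 = 9
x3 = s^2 - x1 - x2 mod 53 = 9^2 - 12 - 7 = 9
y3 = s (x1 - x3) - y1 mod 53 = 9 * (12 - 9) - 5 = 22

P + Q = (9, 22)


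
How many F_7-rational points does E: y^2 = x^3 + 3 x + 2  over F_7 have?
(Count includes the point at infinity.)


For each x in F_7, count y with y^2 = x^3 + 3 x + 2 mod 7:
  x = 0: RHS = 2, y in [3, 4]  -> 2 point(s)
  x = 2: RHS = 2, y in [3, 4]  -> 2 point(s)
  x = 4: RHS = 1, y in [1, 6]  -> 2 point(s)
  x = 5: RHS = 2, y in [3, 4]  -> 2 point(s)
Affine points: 8. Add the point at infinity: total = 9.

#E(F_7) = 9


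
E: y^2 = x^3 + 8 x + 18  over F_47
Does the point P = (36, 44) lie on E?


Check whether y^2 = x^3 + 8 x + 18 (mod 47) for (x, y) = (36, 44).
LHS: y^2 = 44^2 mod 47 = 9
RHS: x^3 + 8 x + 18 = 36^3 + 8*36 + 18 mod 47 = 9
LHS = RHS

Yes, on the curve


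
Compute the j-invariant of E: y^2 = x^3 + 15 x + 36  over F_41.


Delta = -16(4 a^3 + 27 b^2) mod 41 = 12
-1728 * (4 a)^3 = -1728 * (4*15)^3 mod 41 = 10
j = 10 * 12^(-1) mod 41 = 35

j = 35 (mod 41)


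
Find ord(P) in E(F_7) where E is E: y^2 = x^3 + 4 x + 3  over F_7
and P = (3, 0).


Compute successive multiples of P until we hit O:
  1P = (3, 0)
  2P = O

ord(P) = 2


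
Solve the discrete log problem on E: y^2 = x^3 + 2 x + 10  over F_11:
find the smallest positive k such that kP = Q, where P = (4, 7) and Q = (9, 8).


Enumerate multiples of P until we hit Q = (9, 8):
  1P = (4, 7)
  2P = (7, 9)
  3P = (9, 8)
Match found at i = 3.

k = 3


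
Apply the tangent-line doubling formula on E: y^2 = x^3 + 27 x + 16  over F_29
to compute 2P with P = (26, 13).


Doubling: s = (3 x1^2 + a) / (2 y1)
s = (3*26^2 + 27) / (2*13) mod 29 = 11
x3 = s^2 - 2 x1 mod 29 = 11^2 - 2*26 = 11
y3 = s (x1 - x3) - y1 mod 29 = 11 * (26 - 11) - 13 = 7

2P = (11, 7)


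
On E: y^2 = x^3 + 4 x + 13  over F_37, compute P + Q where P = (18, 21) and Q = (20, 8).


P != Q, so use the chord formula.
s = (y2 - y1) / (x2 - x1) = (24) / (2) mod 37 = 12
x3 = s^2 - x1 - x2 mod 37 = 12^2 - 18 - 20 = 32
y3 = s (x1 - x3) - y1 mod 37 = 12 * (18 - 32) - 21 = 33

P + Q = (32, 33)


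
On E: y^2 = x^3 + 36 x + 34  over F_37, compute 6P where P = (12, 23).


k = 6 = 110_2 (binary, LSB first: 011)
Double-and-add from P = (12, 23):
  bit 0 = 0: acc unchanged = O
  bit 1 = 1: acc = O + (16, 28) = (16, 28)
  bit 2 = 1: acc = (16, 28) + (35, 19) = (14, 10)

6P = (14, 10)


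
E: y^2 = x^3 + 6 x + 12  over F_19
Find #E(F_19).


For each x in F_19, count y with y^2 = x^3 + 6 x + 12 mod 19:
  x = 1: RHS = 0, y in [0]  -> 1 point(s)
  x = 3: RHS = 0, y in [0]  -> 1 point(s)
  x = 4: RHS = 5, y in [9, 10]  -> 2 point(s)
  x = 6: RHS = 17, y in [6, 13]  -> 2 point(s)
  x = 7: RHS = 17, y in [6, 13]  -> 2 point(s)
  x = 9: RHS = 16, y in [4, 15]  -> 2 point(s)
  x = 12: RHS = 7, y in [8, 11]  -> 2 point(s)
  x = 13: RHS = 7, y in [8, 11]  -> 2 point(s)
  x = 14: RHS = 9, y in [3, 16]  -> 2 point(s)
  x = 15: RHS = 0, y in [0]  -> 1 point(s)
  x = 16: RHS = 5, y in [9, 10]  -> 2 point(s)
  x = 17: RHS = 11, y in [7, 12]  -> 2 point(s)
  x = 18: RHS = 5, y in [9, 10]  -> 2 point(s)
Affine points: 23. Add the point at infinity: total = 24.

#E(F_19) = 24


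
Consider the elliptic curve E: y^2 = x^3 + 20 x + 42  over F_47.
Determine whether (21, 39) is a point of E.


Check whether y^2 = x^3 + 20 x + 42 (mod 47) for (x, y) = (21, 39).
LHS: y^2 = 39^2 mod 47 = 17
RHS: x^3 + 20 x + 42 = 21^3 + 20*21 + 42 mod 47 = 41
LHS != RHS

No, not on the curve


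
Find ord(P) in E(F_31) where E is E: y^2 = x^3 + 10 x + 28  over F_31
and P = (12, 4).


Compute successive multiples of P until we hit O:
  1P = (12, 4)
  2P = (8, 0)
  3P = (12, 27)
  4P = O

ord(P) = 4


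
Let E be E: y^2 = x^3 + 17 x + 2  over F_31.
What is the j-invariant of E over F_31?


Delta = -16(4 a^3 + 27 b^2) mod 31 = 9
-1728 * (4 a)^3 = -1728 * (4*17)^3 mod 31 = 23
j = 23 * 9^(-1) mod 31 = 6

j = 6 (mod 31)


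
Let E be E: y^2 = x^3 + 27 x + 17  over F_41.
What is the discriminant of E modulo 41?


4 a^3 + 27 b^2 = 4*27^3 + 27*17^2 = 78732 + 7803 = 86535
Delta = -16 * (86535) = -1384560
Delta mod 41 = 10

Delta = 10 (mod 41)


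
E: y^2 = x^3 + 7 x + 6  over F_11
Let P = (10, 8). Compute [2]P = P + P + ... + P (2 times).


k = 2 = 10_2 (binary, LSB first: 01)
Double-and-add from P = (10, 8):
  bit 0 = 0: acc unchanged = O
  bit 1 = 1: acc = O + (6, 0) = (6, 0)

2P = (6, 0)


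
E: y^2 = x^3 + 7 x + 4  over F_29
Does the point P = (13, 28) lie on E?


Check whether y^2 = x^3 + 7 x + 4 (mod 29) for (x, y) = (13, 28).
LHS: y^2 = 28^2 mod 29 = 1
RHS: x^3 + 7 x + 4 = 13^3 + 7*13 + 4 mod 29 = 1
LHS = RHS

Yes, on the curve


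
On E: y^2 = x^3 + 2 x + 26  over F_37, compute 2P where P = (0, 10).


Doubling: s = (3 x1^2 + a) / (2 y1)
s = (3*0^2 + 2) / (2*10) mod 37 = 26
x3 = s^2 - 2 x1 mod 37 = 26^2 - 2*0 = 10
y3 = s (x1 - x3) - y1 mod 37 = 26 * (0 - 10) - 10 = 26

2P = (10, 26)


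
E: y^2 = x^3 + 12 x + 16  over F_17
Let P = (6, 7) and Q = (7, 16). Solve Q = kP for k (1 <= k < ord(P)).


Enumerate multiples of P until we hit Q = (7, 16):
  1P = (6, 7)
  2P = (7, 16)
Match found at i = 2.

k = 2


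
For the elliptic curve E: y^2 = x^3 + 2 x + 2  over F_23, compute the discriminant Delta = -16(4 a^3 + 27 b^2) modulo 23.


4 a^3 + 27 b^2 = 4*2^3 + 27*2^2 = 32 + 108 = 140
Delta = -16 * (140) = -2240
Delta mod 23 = 14

Delta = 14 (mod 23)


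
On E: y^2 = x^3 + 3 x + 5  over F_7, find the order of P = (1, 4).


Compute successive multiples of P until we hit O:
  1P = (1, 4)
  2P = (6, 1)
  3P = (4, 2)
  4P = (4, 5)
  5P = (6, 6)
  6P = (1, 3)
  7P = O

ord(P) = 7


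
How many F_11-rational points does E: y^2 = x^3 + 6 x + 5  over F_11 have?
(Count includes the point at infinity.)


For each x in F_11, count y with y^2 = x^3 + 6 x + 5 mod 11:
  x = 0: RHS = 5, y in [4, 7]  -> 2 point(s)
  x = 1: RHS = 1, y in [1, 10]  -> 2 point(s)
  x = 2: RHS = 3, y in [5, 6]  -> 2 point(s)
  x = 4: RHS = 5, y in [4, 7]  -> 2 point(s)
  x = 6: RHS = 4, y in [2, 9]  -> 2 point(s)
  x = 7: RHS = 5, y in [4, 7]  -> 2 point(s)
  x = 8: RHS = 4, y in [2, 9]  -> 2 point(s)
  x = 10: RHS = 9, y in [3, 8]  -> 2 point(s)
Affine points: 16. Add the point at infinity: total = 17.

#E(F_11) = 17


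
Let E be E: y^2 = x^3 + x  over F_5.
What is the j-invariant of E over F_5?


Delta = -16(4 a^3 + 27 b^2) mod 5 = 1
-1728 * (4 a)^3 = -1728 * (4*1)^3 mod 5 = 3
j = 3 * 1^(-1) mod 5 = 3

j = 3 (mod 5)


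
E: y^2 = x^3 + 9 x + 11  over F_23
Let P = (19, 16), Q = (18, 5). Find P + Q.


P != Q, so use the chord formula.
s = (y2 - y1) / (x2 - x1) = (12) / (22) mod 23 = 11
x3 = s^2 - x1 - x2 mod 23 = 11^2 - 19 - 18 = 15
y3 = s (x1 - x3) - y1 mod 23 = 11 * (19 - 15) - 16 = 5

P + Q = (15, 5)


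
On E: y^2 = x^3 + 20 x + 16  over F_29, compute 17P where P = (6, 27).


k = 17 = 10001_2 (binary, LSB first: 10001)
Double-and-add from P = (6, 27):
  bit 0 = 1: acc = O + (6, 27) = (6, 27)
  bit 1 = 0: acc unchanged = (6, 27)
  bit 2 = 0: acc unchanged = (6, 27)
  bit 3 = 0: acc unchanged = (6, 27)
  bit 4 = 1: acc = (6, 27) + (28, 13) = (28, 16)

17P = (28, 16)


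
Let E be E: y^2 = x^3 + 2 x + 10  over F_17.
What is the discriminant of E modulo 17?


4 a^3 + 27 b^2 = 4*2^3 + 27*10^2 = 32 + 2700 = 2732
Delta = -16 * (2732) = -43712
Delta mod 17 = 12

Delta = 12 (mod 17)


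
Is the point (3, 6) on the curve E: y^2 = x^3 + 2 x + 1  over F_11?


Check whether y^2 = x^3 + 2 x + 1 (mod 11) for (x, y) = (3, 6).
LHS: y^2 = 6^2 mod 11 = 3
RHS: x^3 + 2 x + 1 = 3^3 + 2*3 + 1 mod 11 = 1
LHS != RHS

No, not on the curve


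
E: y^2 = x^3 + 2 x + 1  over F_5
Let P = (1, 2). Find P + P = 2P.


Doubling: s = (3 x1^2 + a) / (2 y1)
s = (3*1^2 + 2) / (2*2) mod 5 = 0
x3 = s^2 - 2 x1 mod 5 = 0^2 - 2*1 = 3
y3 = s (x1 - x3) - y1 mod 5 = 0 * (1 - 3) - 2 = 3

2P = (3, 3)


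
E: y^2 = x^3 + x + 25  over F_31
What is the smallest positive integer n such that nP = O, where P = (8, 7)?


Compute successive multiples of P until we hit O:
  1P = (8, 7)
  2P = (23, 1)
  3P = (20, 4)
  4P = (5, 0)
  5P = (20, 27)
  6P = (23, 30)
  7P = (8, 24)
  8P = O

ord(P) = 8


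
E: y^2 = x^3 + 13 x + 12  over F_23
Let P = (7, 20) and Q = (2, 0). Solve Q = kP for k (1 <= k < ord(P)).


Enumerate multiples of P until we hit Q = (2, 0):
  1P = (7, 20)
  2P = (2, 0)
Match found at i = 2.

k = 2


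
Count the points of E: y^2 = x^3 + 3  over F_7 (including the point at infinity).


For each x in F_7, count y with y^2 = x^3 + 0 x + 3 mod 7:
  x = 1: RHS = 4, y in [2, 5]  -> 2 point(s)
  x = 2: RHS = 4, y in [2, 5]  -> 2 point(s)
  x = 3: RHS = 2, y in [3, 4]  -> 2 point(s)
  x = 4: RHS = 4, y in [2, 5]  -> 2 point(s)
  x = 5: RHS = 2, y in [3, 4]  -> 2 point(s)
  x = 6: RHS = 2, y in [3, 4]  -> 2 point(s)
Affine points: 12. Add the point at infinity: total = 13.

#E(F_7) = 13


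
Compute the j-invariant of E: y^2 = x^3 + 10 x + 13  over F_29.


Delta = -16(4 a^3 + 27 b^2) mod 29 = 17
-1728 * (4 a)^3 = -1728 * (4*10)^3 mod 29 = 22
j = 22 * 17^(-1) mod 29 = 3

j = 3 (mod 29)


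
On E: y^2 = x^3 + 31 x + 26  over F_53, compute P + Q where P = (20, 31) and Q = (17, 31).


P != Q, so use the chord formula.
s = (y2 - y1) / (x2 - x1) = (0) / (50) mod 53 = 0
x3 = s^2 - x1 - x2 mod 53 = 0^2 - 20 - 17 = 16
y3 = s (x1 - x3) - y1 mod 53 = 0 * (20 - 16) - 31 = 22

P + Q = (16, 22)


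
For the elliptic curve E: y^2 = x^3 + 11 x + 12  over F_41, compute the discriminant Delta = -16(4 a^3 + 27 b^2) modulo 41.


4 a^3 + 27 b^2 = 4*11^3 + 27*12^2 = 5324 + 3888 = 9212
Delta = -16 * (9212) = -147392
Delta mod 41 = 3

Delta = 3 (mod 41)


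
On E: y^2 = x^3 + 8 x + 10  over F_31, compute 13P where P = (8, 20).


k = 13 = 1101_2 (binary, LSB first: 1011)
Double-and-add from P = (8, 20):
  bit 0 = 1: acc = O + (8, 20) = (8, 20)
  bit 1 = 0: acc unchanged = (8, 20)
  bit 2 = 1: acc = (8, 20) + (15, 8) = (16, 7)
  bit 3 = 1: acc = (16, 7) + (5, 12) = (12, 25)

13P = (12, 25)


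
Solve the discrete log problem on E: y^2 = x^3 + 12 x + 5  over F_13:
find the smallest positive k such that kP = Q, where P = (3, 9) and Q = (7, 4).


Enumerate multiples of P until we hit Q = (7, 4):
  1P = (3, 9)
  2P = (7, 4)
Match found at i = 2.

k = 2


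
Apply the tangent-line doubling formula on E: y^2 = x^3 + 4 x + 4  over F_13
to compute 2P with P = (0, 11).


Doubling: s = (3 x1^2 + a) / (2 y1)
s = (3*0^2 + 4) / (2*11) mod 13 = 12
x3 = s^2 - 2 x1 mod 13 = 12^2 - 2*0 = 1
y3 = s (x1 - x3) - y1 mod 13 = 12 * (0 - 1) - 11 = 3

2P = (1, 3)


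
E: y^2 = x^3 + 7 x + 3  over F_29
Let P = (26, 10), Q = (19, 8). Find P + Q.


P != Q, so use the chord formula.
s = (y2 - y1) / (x2 - x1) = (27) / (22) mod 29 = 21
x3 = s^2 - x1 - x2 mod 29 = 21^2 - 26 - 19 = 19
y3 = s (x1 - x3) - y1 mod 29 = 21 * (26 - 19) - 10 = 21

P + Q = (19, 21)


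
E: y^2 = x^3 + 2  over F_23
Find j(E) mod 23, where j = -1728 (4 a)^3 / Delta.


Delta = -16(4 a^3 + 27 b^2) mod 23 = 20
-1728 * (4 a)^3 = -1728 * (4*0)^3 mod 23 = 0
j = 0 * 20^(-1) mod 23 = 0

j = 0 (mod 23)


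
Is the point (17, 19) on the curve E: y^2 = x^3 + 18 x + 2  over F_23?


Check whether y^2 = x^3 + 18 x + 2 (mod 23) for (x, y) = (17, 19).
LHS: y^2 = 19^2 mod 23 = 16
RHS: x^3 + 18 x + 2 = 17^3 + 18*17 + 2 mod 23 = 0
LHS != RHS

No, not on the curve


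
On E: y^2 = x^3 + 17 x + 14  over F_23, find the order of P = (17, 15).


Compute successive multiples of P until we hit O:
  1P = (17, 15)
  2P = (7, 19)
  3P = (1, 20)
  4P = (21, 15)
  5P = (8, 8)
  6P = (4, 13)
  7P = (14, 12)
  8P = (16, 9)
  ... (continuing to 18P)
  18P = O

ord(P) = 18


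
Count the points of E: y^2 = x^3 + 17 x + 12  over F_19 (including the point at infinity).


For each x in F_19, count y with y^2 = x^3 + 17 x + 12 mod 19:
  x = 1: RHS = 11, y in [7, 12]  -> 2 point(s)
  x = 2: RHS = 16, y in [4, 15]  -> 2 point(s)
  x = 4: RHS = 11, y in [7, 12]  -> 2 point(s)
  x = 6: RHS = 7, y in [8, 11]  -> 2 point(s)
  x = 9: RHS = 1, y in [1, 18]  -> 2 point(s)
  x = 10: RHS = 4, y in [2, 17]  -> 2 point(s)
  x = 12: RHS = 6, y in [5, 14]  -> 2 point(s)
  x = 13: RHS = 17, y in [6, 13]  -> 2 point(s)
  x = 14: RHS = 11, y in [7, 12]  -> 2 point(s)
Affine points: 18. Add the point at infinity: total = 19.

#E(F_19) = 19


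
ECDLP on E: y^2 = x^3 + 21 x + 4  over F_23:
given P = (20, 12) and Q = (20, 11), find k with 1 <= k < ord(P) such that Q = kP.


Enumerate multiples of P until we hit Q = (20, 11):
  1P = (20, 12)
  2P = (10, 8)
  3P = (18, 21)
  4P = (11, 5)
  5P = (21, 0)
  6P = (11, 18)
  7P = (18, 2)
  8P = (10, 15)
  9P = (20, 11)
Match found at i = 9.

k = 9


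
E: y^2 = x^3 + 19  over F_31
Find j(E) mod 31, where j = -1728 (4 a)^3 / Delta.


Delta = -16(4 a^3 + 27 b^2) mod 31 = 9
-1728 * (4 a)^3 = -1728 * (4*0)^3 mod 31 = 0
j = 0 * 9^(-1) mod 31 = 0

j = 0 (mod 31)


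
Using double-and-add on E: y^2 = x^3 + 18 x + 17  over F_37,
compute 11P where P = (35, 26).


k = 11 = 1011_2 (binary, LSB first: 1101)
Double-and-add from P = (35, 26):
  bit 0 = 1: acc = O + (35, 26) = (35, 26)
  bit 1 = 1: acc = (35, 26) + (8, 28) = (34, 26)
  bit 2 = 0: acc unchanged = (34, 26)
  bit 3 = 1: acc = (34, 26) + (24, 18) = (27, 24)

11P = (27, 24)


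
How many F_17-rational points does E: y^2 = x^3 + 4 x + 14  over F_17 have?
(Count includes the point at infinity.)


For each x in F_17, count y with y^2 = x^3 + 4 x + 14 mod 17:
  x = 1: RHS = 2, y in [6, 11]  -> 2 point(s)
  x = 2: RHS = 13, y in [8, 9]  -> 2 point(s)
  x = 3: RHS = 2, y in [6, 11]  -> 2 point(s)
  x = 4: RHS = 9, y in [3, 14]  -> 2 point(s)
  x = 6: RHS = 16, y in [4, 13]  -> 2 point(s)
  x = 10: RHS = 0, y in [0]  -> 1 point(s)
  x = 13: RHS = 2, y in [6, 11]  -> 2 point(s)
  x = 14: RHS = 9, y in [3, 14]  -> 2 point(s)
  x = 15: RHS = 15, y in [7, 10]  -> 2 point(s)
  x = 16: RHS = 9, y in [3, 14]  -> 2 point(s)
Affine points: 19. Add the point at infinity: total = 20.

#E(F_17) = 20


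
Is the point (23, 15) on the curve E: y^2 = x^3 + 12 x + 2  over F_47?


Check whether y^2 = x^3 + 12 x + 2 (mod 47) for (x, y) = (23, 15).
LHS: y^2 = 15^2 mod 47 = 37
RHS: x^3 + 12 x + 2 = 23^3 + 12*23 + 2 mod 47 = 37
LHS = RHS

Yes, on the curve


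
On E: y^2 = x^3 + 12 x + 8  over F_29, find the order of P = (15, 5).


Compute successive multiples of P until we hit O:
  1P = (15, 5)
  2P = (3, 19)
  3P = (18, 13)
  4P = (16, 2)
  5P = (7, 0)
  6P = (16, 27)
  7P = (18, 16)
  8P = (3, 10)
  ... (continuing to 10P)
  10P = O

ord(P) = 10


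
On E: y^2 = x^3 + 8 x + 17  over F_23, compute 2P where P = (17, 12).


Doubling: s = (3 x1^2 + a) / (2 y1)
s = (3*17^2 + 8) / (2*12) mod 23 = 1
x3 = s^2 - 2 x1 mod 23 = 1^2 - 2*17 = 13
y3 = s (x1 - x3) - y1 mod 23 = 1 * (17 - 13) - 12 = 15

2P = (13, 15)


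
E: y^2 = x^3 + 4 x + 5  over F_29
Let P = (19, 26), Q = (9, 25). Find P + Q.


P != Q, so use the chord formula.
s = (y2 - y1) / (x2 - x1) = (28) / (19) mod 29 = 3
x3 = s^2 - x1 - x2 mod 29 = 3^2 - 19 - 9 = 10
y3 = s (x1 - x3) - y1 mod 29 = 3 * (19 - 10) - 26 = 1

P + Q = (10, 1)


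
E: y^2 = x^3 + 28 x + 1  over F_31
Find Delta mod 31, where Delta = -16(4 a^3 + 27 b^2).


4 a^3 + 27 b^2 = 4*28^3 + 27*1^2 = 87808 + 27 = 87835
Delta = -16 * (87835) = -1405360
Delta mod 31 = 25

Delta = 25 (mod 31)


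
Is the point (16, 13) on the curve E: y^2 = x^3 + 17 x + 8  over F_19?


Check whether y^2 = x^3 + 17 x + 8 (mod 19) for (x, y) = (16, 13).
LHS: y^2 = 13^2 mod 19 = 17
RHS: x^3 + 17 x + 8 = 16^3 + 17*16 + 8 mod 19 = 6
LHS != RHS

No, not on the curve


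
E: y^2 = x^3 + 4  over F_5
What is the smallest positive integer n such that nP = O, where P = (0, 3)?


Compute successive multiples of P until we hit O:
  1P = (0, 3)
  2P = (0, 2)
  3P = O

ord(P) = 3


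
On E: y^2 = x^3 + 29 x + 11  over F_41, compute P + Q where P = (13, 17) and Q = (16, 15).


P != Q, so use the chord formula.
s = (y2 - y1) / (x2 - x1) = (39) / (3) mod 41 = 13
x3 = s^2 - x1 - x2 mod 41 = 13^2 - 13 - 16 = 17
y3 = s (x1 - x3) - y1 mod 41 = 13 * (13 - 17) - 17 = 13

P + Q = (17, 13)


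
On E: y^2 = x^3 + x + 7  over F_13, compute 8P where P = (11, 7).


k = 8 = 1000_2 (binary, LSB first: 0001)
Double-and-add from P = (11, 7):
  bit 0 = 0: acc unchanged = O
  bit 1 = 0: acc unchanged = O
  bit 2 = 0: acc unchanged = O
  bit 3 = 1: acc = O + (10, 4) = (10, 4)

8P = (10, 4)


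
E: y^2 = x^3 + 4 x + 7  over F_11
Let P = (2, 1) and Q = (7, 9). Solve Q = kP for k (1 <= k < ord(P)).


Enumerate multiples of P until we hit Q = (7, 9):
  1P = (2, 1)
  2P = (5, 8)
  3P = (7, 2)
  4P = (6, 7)
  5P = (8, 1)
  6P = (1, 10)
  7P = (1, 1)
  8P = (8, 10)
  9P = (6, 4)
  10P = (7, 9)
Match found at i = 10.

k = 10


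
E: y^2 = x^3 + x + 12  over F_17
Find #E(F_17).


For each x in F_17, count y with y^2 = x^3 + 1 x + 12 mod 17:
  x = 3: RHS = 8, y in [5, 12]  -> 2 point(s)
  x = 6: RHS = 13, y in [8, 9]  -> 2 point(s)
  x = 9: RHS = 2, y in [6, 11]  -> 2 point(s)
  x = 10: RHS = 2, y in [6, 11]  -> 2 point(s)
  x = 12: RHS = 1, y in [1, 16]  -> 2 point(s)
  x = 14: RHS = 16, y in [4, 13]  -> 2 point(s)
  x = 15: RHS = 2, y in [6, 11]  -> 2 point(s)
Affine points: 14. Add the point at infinity: total = 15.

#E(F_17) = 15


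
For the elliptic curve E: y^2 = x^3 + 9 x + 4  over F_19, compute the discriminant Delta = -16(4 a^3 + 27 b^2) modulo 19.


4 a^3 + 27 b^2 = 4*9^3 + 27*4^2 = 2916 + 432 = 3348
Delta = -16 * (3348) = -53568
Delta mod 19 = 12

Delta = 12 (mod 19)


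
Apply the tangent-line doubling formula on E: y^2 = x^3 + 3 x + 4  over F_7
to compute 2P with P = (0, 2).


Doubling: s = (3 x1^2 + a) / (2 y1)
s = (3*0^2 + 3) / (2*2) mod 7 = 6
x3 = s^2 - 2 x1 mod 7 = 6^2 - 2*0 = 1
y3 = s (x1 - x3) - y1 mod 7 = 6 * (0 - 1) - 2 = 6

2P = (1, 6)


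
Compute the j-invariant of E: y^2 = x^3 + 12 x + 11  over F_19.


Delta = -16(4 a^3 + 27 b^2) mod 19 = 4
-1728 * (4 a)^3 = -1728 * (4*12)^3 mod 19 = 12
j = 12 * 4^(-1) mod 19 = 3

j = 3 (mod 19)


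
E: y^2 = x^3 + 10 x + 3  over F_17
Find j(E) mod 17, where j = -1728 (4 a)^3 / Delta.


Delta = -16(4 a^3 + 27 b^2) mod 17 = 10
-1728 * (4 a)^3 = -1728 * (4*10)^3 mod 17 = 4
j = 4 * 10^(-1) mod 17 = 14

j = 14 (mod 17)


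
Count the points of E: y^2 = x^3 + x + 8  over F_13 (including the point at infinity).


For each x in F_13, count y with y^2 = x^3 + 1 x + 8 mod 13:
  x = 1: RHS = 10, y in [6, 7]  -> 2 point(s)
  x = 3: RHS = 12, y in [5, 8]  -> 2 point(s)
  x = 6: RHS = 9, y in [3, 10]  -> 2 point(s)
  x = 10: RHS = 4, y in [2, 11]  -> 2 point(s)
Affine points: 8. Add the point at infinity: total = 9.

#E(F_13) = 9


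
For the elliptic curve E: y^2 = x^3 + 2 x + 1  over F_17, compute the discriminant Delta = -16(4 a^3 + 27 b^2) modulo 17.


4 a^3 + 27 b^2 = 4*2^3 + 27*1^2 = 32 + 27 = 59
Delta = -16 * (59) = -944
Delta mod 17 = 8

Delta = 8 (mod 17)


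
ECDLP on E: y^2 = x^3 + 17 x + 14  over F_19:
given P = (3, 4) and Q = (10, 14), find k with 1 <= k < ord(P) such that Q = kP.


Enumerate multiples of P until we hit Q = (10, 14):
  1P = (3, 4)
  2P = (10, 5)
  3P = (13, 0)
  4P = (10, 14)
Match found at i = 4.

k = 4


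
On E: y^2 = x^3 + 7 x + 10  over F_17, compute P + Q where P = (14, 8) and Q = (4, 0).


P != Q, so use the chord formula.
s = (y2 - y1) / (x2 - x1) = (9) / (7) mod 17 = 11
x3 = s^2 - x1 - x2 mod 17 = 11^2 - 14 - 4 = 1
y3 = s (x1 - x3) - y1 mod 17 = 11 * (14 - 1) - 8 = 16

P + Q = (1, 16)


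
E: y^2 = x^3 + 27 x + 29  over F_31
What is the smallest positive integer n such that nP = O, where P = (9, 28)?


Compute successive multiples of P until we hit O:
  1P = (9, 28)
  2P = (23, 13)
  3P = (6, 2)
  4P = (5, 17)
  5P = (11, 13)
  6P = (13, 2)
  7P = (28, 18)
  8P = (30, 1)
  ... (continuing to 28P)
  28P = O

ord(P) = 28


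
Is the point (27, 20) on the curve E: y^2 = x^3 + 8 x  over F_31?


Check whether y^2 = x^3 + 8 x + 0 (mod 31) for (x, y) = (27, 20).
LHS: y^2 = 20^2 mod 31 = 28
RHS: x^3 + 8 x + 0 = 27^3 + 8*27 + 0 mod 31 = 28
LHS = RHS

Yes, on the curve


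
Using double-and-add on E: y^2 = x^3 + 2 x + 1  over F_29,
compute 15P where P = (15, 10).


k = 15 = 1111_2 (binary, LSB first: 1111)
Double-and-add from P = (15, 10):
  bit 0 = 1: acc = O + (15, 10) = (15, 10)
  bit 1 = 1: acc = (15, 10) + (21, 16) = (23, 11)
  bit 2 = 1: acc = (23, 11) + (25, 25) = (1, 27)
  bit 3 = 1: acc = (1, 27) + (9, 20) = (3, 11)

15P = (3, 11)


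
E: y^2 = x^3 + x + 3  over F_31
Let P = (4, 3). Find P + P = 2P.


Doubling: s = (3 x1^2 + a) / (2 y1)
s = (3*4^2 + 1) / (2*3) mod 31 = 3
x3 = s^2 - 2 x1 mod 31 = 3^2 - 2*4 = 1
y3 = s (x1 - x3) - y1 mod 31 = 3 * (4 - 1) - 3 = 6

2P = (1, 6)


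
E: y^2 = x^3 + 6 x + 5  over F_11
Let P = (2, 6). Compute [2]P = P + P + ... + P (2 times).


k = 2 = 10_2 (binary, LSB first: 01)
Double-and-add from P = (2, 6):
  bit 0 = 0: acc unchanged = O
  bit 1 = 1: acc = O + (1, 1) = (1, 1)

2P = (1, 1)


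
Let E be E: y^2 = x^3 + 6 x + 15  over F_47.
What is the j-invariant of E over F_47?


Delta = -16(4 a^3 + 27 b^2) mod 47 = 37
-1728 * (4 a)^3 = -1728 * (4*6)^3 mod 47 = 19
j = 19 * 37^(-1) mod 47 = 31

j = 31 (mod 47)


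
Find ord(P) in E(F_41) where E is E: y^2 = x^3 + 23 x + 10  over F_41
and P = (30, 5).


Compute successive multiples of P until we hit O:
  1P = (30, 5)
  2P = (13, 28)
  3P = (37, 31)
  4P = (38, 18)
  5P = (16, 28)
  6P = (0, 16)
  7P = (12, 13)
  8P = (24, 6)
  ... (continuing to 53P)
  53P = O

ord(P) = 53


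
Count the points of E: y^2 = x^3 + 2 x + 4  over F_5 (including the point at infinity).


For each x in F_5, count y with y^2 = x^3 + 2 x + 4 mod 5:
  x = 0: RHS = 4, y in [2, 3]  -> 2 point(s)
  x = 2: RHS = 1, y in [1, 4]  -> 2 point(s)
  x = 4: RHS = 1, y in [1, 4]  -> 2 point(s)
Affine points: 6. Add the point at infinity: total = 7.

#E(F_5) = 7


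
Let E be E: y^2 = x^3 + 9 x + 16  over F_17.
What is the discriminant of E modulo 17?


4 a^3 + 27 b^2 = 4*9^3 + 27*16^2 = 2916 + 6912 = 9828
Delta = -16 * (9828) = -157248
Delta mod 17 = 2

Delta = 2 (mod 17)


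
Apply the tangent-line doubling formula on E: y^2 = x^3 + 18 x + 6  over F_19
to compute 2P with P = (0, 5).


Doubling: s = (3 x1^2 + a) / (2 y1)
s = (3*0^2 + 18) / (2*5) mod 19 = 17
x3 = s^2 - 2 x1 mod 19 = 17^2 - 2*0 = 4
y3 = s (x1 - x3) - y1 mod 19 = 17 * (0 - 4) - 5 = 3

2P = (4, 3)


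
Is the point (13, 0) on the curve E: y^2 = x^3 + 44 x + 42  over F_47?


Check whether y^2 = x^3 + 44 x + 42 (mod 47) for (x, y) = (13, 0).
LHS: y^2 = 0^2 mod 47 = 0
RHS: x^3 + 44 x + 42 = 13^3 + 44*13 + 42 mod 47 = 38
LHS != RHS

No, not on the curve


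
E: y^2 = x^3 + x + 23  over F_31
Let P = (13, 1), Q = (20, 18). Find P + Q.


P != Q, so use the chord formula.
s = (y2 - y1) / (x2 - x1) = (17) / (7) mod 31 = 29
x3 = s^2 - x1 - x2 mod 31 = 29^2 - 13 - 20 = 2
y3 = s (x1 - x3) - y1 mod 31 = 29 * (13 - 2) - 1 = 8

P + Q = (2, 8)


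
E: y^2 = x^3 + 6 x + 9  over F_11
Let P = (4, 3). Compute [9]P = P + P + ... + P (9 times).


k = 9 = 1001_2 (binary, LSB first: 1001)
Double-and-add from P = (4, 3):
  bit 0 = 1: acc = O + (4, 3) = (4, 3)
  bit 1 = 0: acc unchanged = (4, 3)
  bit 2 = 0: acc unchanged = (4, 3)
  bit 3 = 1: acc = (4, 3) + (7, 8) = (4, 8)

9P = (4, 8)


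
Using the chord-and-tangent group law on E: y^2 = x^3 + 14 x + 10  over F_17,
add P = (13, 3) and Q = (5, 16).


P != Q, so use the chord formula.
s = (y2 - y1) / (x2 - x1) = (13) / (9) mod 17 = 9
x3 = s^2 - x1 - x2 mod 17 = 9^2 - 13 - 5 = 12
y3 = s (x1 - x3) - y1 mod 17 = 9 * (13 - 12) - 3 = 6

P + Q = (12, 6)


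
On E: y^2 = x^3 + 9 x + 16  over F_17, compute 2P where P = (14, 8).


Doubling: s = (3 x1^2 + a) / (2 y1)
s = (3*14^2 + 9) / (2*8) mod 17 = 15
x3 = s^2 - 2 x1 mod 17 = 15^2 - 2*14 = 10
y3 = s (x1 - x3) - y1 mod 17 = 15 * (14 - 10) - 8 = 1

2P = (10, 1)


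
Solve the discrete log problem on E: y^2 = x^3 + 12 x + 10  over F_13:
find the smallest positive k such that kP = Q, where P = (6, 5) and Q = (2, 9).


Enumerate multiples of P until we hit Q = (2, 9):
  1P = (6, 5)
  2P = (2, 4)
  3P = (1, 6)
  4P = (5, 0)
  5P = (1, 7)
  6P = (2, 9)
Match found at i = 6.

k = 6


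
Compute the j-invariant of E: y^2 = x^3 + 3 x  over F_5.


Delta = -16(4 a^3 + 27 b^2) mod 5 = 2
-1728 * (4 a)^3 = -1728 * (4*3)^3 mod 5 = 1
j = 1 * 2^(-1) mod 5 = 3

j = 3 (mod 5)


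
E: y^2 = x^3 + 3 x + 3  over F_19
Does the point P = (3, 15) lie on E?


Check whether y^2 = x^3 + 3 x + 3 (mod 19) for (x, y) = (3, 15).
LHS: y^2 = 15^2 mod 19 = 16
RHS: x^3 + 3 x + 3 = 3^3 + 3*3 + 3 mod 19 = 1
LHS != RHS

No, not on the curve


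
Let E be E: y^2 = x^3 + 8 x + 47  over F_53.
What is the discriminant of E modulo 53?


4 a^3 + 27 b^2 = 4*8^3 + 27*47^2 = 2048 + 59643 = 61691
Delta = -16 * (61691) = -987056
Delta mod 53 = 16

Delta = 16 (mod 53)


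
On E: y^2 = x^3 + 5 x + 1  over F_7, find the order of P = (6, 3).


Compute successive multiples of P until we hit O:
  1P = (6, 3)
  2P = (3, 1)
  3P = (0, 1)
  4P = (5, 2)
  5P = (4, 6)
  6P = (1, 0)
  7P = (4, 1)
  8P = (5, 5)
  ... (continuing to 12P)
  12P = O

ord(P) = 12


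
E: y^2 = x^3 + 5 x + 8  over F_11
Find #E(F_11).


For each x in F_11, count y with y^2 = x^3 + 5 x + 8 mod 11:
  x = 1: RHS = 3, y in [5, 6]  -> 2 point(s)
  x = 2: RHS = 4, y in [2, 9]  -> 2 point(s)
  x = 4: RHS = 4, y in [2, 9]  -> 2 point(s)
  x = 5: RHS = 4, y in [2, 9]  -> 2 point(s)
  x = 6: RHS = 1, y in [1, 10]  -> 2 point(s)
  x = 7: RHS = 1, y in [1, 10]  -> 2 point(s)
  x = 9: RHS = 1, y in [1, 10]  -> 2 point(s)
Affine points: 14. Add the point at infinity: total = 15.

#E(F_11) = 15


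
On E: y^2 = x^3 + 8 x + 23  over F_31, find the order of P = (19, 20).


Compute successive multiples of P until we hit O:
  1P = (19, 20)
  2P = (21, 20)
  3P = (22, 11)
  4P = (30, 13)
  5P = (7, 9)
  6P = (25, 21)
  7P = (12, 7)
  8P = (18, 4)
  ... (continuing to 40P)
  40P = O

ord(P) = 40


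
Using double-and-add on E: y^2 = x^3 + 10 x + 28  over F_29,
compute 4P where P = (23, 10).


k = 4 = 100_2 (binary, LSB first: 001)
Double-and-add from P = (23, 10):
  bit 0 = 0: acc unchanged = O
  bit 1 = 0: acc unchanged = O
  bit 2 = 1: acc = O + (21, 4) = (21, 4)

4P = (21, 4)


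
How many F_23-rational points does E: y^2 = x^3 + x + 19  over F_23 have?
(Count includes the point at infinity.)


For each x in F_23, count y with y^2 = x^3 + 1 x + 19 mod 23:
  x = 2: RHS = 6, y in [11, 12]  -> 2 point(s)
  x = 3: RHS = 3, y in [7, 16]  -> 2 point(s)
  x = 4: RHS = 18, y in [8, 15]  -> 2 point(s)
  x = 7: RHS = 1, y in [1, 22]  -> 2 point(s)
  x = 11: RHS = 4, y in [2, 21]  -> 2 point(s)
  x = 17: RHS = 4, y in [2, 21]  -> 2 point(s)
  x = 18: RHS = 4, y in [2, 21]  -> 2 point(s)
  x = 20: RHS = 12, y in [9, 14]  -> 2 point(s)
  x = 21: RHS = 9, y in [3, 20]  -> 2 point(s)
Affine points: 18. Add the point at infinity: total = 19.

#E(F_23) = 19


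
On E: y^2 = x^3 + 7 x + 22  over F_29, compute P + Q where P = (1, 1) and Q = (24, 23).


P != Q, so use the chord formula.
s = (y2 - y1) / (x2 - x1) = (22) / (23) mod 29 = 6
x3 = s^2 - x1 - x2 mod 29 = 6^2 - 1 - 24 = 11
y3 = s (x1 - x3) - y1 mod 29 = 6 * (1 - 11) - 1 = 26

P + Q = (11, 26)


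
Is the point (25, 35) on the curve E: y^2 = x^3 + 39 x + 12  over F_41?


Check whether y^2 = x^3 + 39 x + 12 (mod 41) for (x, y) = (25, 35).
LHS: y^2 = 35^2 mod 41 = 36
RHS: x^3 + 39 x + 12 = 25^3 + 39*25 + 12 mod 41 = 7
LHS != RHS

No, not on the curve


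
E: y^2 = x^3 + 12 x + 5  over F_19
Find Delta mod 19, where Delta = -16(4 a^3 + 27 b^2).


4 a^3 + 27 b^2 = 4*12^3 + 27*5^2 = 6912 + 675 = 7587
Delta = -16 * (7587) = -121392
Delta mod 19 = 18

Delta = 18 (mod 19)


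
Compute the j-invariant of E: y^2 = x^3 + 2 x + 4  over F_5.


Delta = -16(4 a^3 + 27 b^2) mod 5 = 1
-1728 * (4 a)^3 = -1728 * (4*2)^3 mod 5 = 4
j = 4 * 1^(-1) mod 5 = 4

j = 4 (mod 5)


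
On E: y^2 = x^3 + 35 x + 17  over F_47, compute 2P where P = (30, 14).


Doubling: s = (3 x1^2 + a) / (2 y1)
s = (3*30^2 + 35) / (2*14) mod 47 = 2
x3 = s^2 - 2 x1 mod 47 = 2^2 - 2*30 = 38
y3 = s (x1 - x3) - y1 mod 47 = 2 * (30 - 38) - 14 = 17

2P = (38, 17)


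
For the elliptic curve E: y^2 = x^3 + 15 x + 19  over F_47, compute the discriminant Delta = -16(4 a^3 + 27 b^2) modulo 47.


4 a^3 + 27 b^2 = 4*15^3 + 27*19^2 = 13500 + 9747 = 23247
Delta = -16 * (23247) = -371952
Delta mod 47 = 6

Delta = 6 (mod 47)


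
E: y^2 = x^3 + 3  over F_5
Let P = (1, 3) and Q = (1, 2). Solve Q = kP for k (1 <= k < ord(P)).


Enumerate multiples of P until we hit Q = (1, 2):
  1P = (1, 3)
  2P = (2, 4)
  3P = (3, 0)
  4P = (2, 1)
  5P = (1, 2)
Match found at i = 5.

k = 5


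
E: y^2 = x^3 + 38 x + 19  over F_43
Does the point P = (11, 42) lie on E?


Check whether y^2 = x^3 + 38 x + 19 (mod 43) for (x, y) = (11, 42).
LHS: y^2 = 42^2 mod 43 = 1
RHS: x^3 + 38 x + 19 = 11^3 + 38*11 + 19 mod 43 = 5
LHS != RHS

No, not on the curve


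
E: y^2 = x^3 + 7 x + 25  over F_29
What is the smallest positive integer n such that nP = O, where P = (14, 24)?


Compute successive multiples of P until we hit O:
  1P = (14, 24)
  2P = (25, 7)
  3P = (13, 14)
  4P = (15, 24)
  5P = (0, 5)
  6P = (9, 18)
  7P = (26, 8)
  8P = (23, 17)
  ... (continuing to 35P)
  35P = O

ord(P) = 35


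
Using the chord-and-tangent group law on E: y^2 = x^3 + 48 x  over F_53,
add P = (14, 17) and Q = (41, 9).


P != Q, so use the chord formula.
s = (y2 - y1) / (x2 - x1) = (45) / (27) mod 53 = 37
x3 = s^2 - x1 - x2 mod 53 = 37^2 - 14 - 41 = 42
y3 = s (x1 - x3) - y1 mod 53 = 37 * (14 - 42) - 17 = 7

P + Q = (42, 7)


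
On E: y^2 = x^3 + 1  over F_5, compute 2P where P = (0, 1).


Doubling: s = (3 x1^2 + a) / (2 y1)
s = (3*0^2 + 0) / (2*1) mod 5 = 0
x3 = s^2 - 2 x1 mod 5 = 0^2 - 2*0 = 0
y3 = s (x1 - x3) - y1 mod 5 = 0 * (0 - 0) - 1 = 4

2P = (0, 4)


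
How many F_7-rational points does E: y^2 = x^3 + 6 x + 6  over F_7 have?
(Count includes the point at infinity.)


For each x in F_7, count y with y^2 = x^3 + 6 x + 6 mod 7:
  x = 3: RHS = 2, y in [3, 4]  -> 2 point(s)
  x = 5: RHS = 0, y in [0]  -> 1 point(s)
Affine points: 3. Add the point at infinity: total = 4.

#E(F_7) = 4


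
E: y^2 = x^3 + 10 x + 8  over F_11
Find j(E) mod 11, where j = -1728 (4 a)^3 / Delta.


Delta = -16(4 a^3 + 27 b^2) mod 11 = 4
-1728 * (4 a)^3 = -1728 * (4*10)^3 mod 11 = 9
j = 9 * 4^(-1) mod 11 = 5

j = 5 (mod 11)


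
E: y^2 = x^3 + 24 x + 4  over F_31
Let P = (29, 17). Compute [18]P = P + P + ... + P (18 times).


k = 18 = 10010_2 (binary, LSB first: 01001)
Double-and-add from P = (29, 17):
  bit 0 = 0: acc unchanged = O
  bit 1 = 1: acc = O + (24, 12) = (24, 12)
  bit 2 = 0: acc unchanged = (24, 12)
  bit 3 = 0: acc unchanged = (24, 12)
  bit 4 = 1: acc = (24, 12) + (3, 14) = (9, 22)

18P = (9, 22)


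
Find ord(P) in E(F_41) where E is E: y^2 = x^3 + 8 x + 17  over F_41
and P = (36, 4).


Compute successive multiples of P until we hit O:
  1P = (36, 4)
  2P = (35, 32)
  3P = (16, 10)
  4P = (10, 21)
  5P = (32, 6)
  6P = (4, 21)
  7P = (40, 34)
  8P = (11, 40)
  ... (continuing to 36P)
  36P = O

ord(P) = 36


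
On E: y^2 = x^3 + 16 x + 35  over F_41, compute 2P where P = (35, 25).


Doubling: s = (3 x1^2 + a) / (2 y1)
s = (3*35^2 + 16) / (2*25) mod 41 = 32
x3 = s^2 - 2 x1 mod 41 = 32^2 - 2*35 = 11
y3 = s (x1 - x3) - y1 mod 41 = 32 * (35 - 11) - 25 = 5

2P = (11, 5)


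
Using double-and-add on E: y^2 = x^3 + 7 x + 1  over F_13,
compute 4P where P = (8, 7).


k = 4 = 100_2 (binary, LSB first: 001)
Double-and-add from P = (8, 7):
  bit 0 = 0: acc unchanged = O
  bit 1 = 0: acc unchanged = O
  bit 2 = 1: acc = O + (9, 0) = (9, 0)

4P = (9, 0)


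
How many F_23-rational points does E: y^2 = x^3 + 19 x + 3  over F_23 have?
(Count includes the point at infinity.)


For each x in F_23, count y with y^2 = x^3 + 19 x + 3 mod 23:
  x = 0: RHS = 3, y in [7, 16]  -> 2 point(s)
  x = 1: RHS = 0, y in [0]  -> 1 point(s)
  x = 2: RHS = 3, y in [7, 16]  -> 2 point(s)
  x = 3: RHS = 18, y in [8, 15]  -> 2 point(s)
  x = 5: RHS = 16, y in [4, 19]  -> 2 point(s)
  x = 8: RHS = 0, y in [0]  -> 1 point(s)
  x = 9: RHS = 6, y in [11, 12]  -> 2 point(s)
  x = 11: RHS = 2, y in [5, 18]  -> 2 point(s)
  x = 12: RHS = 4, y in [2, 21]  -> 2 point(s)
  x = 13: RHS = 9, y in [3, 20]  -> 2 point(s)
  x = 14: RHS = 0, y in [0]  -> 1 point(s)
  x = 15: RHS = 6, y in [11, 12]  -> 2 point(s)
  x = 17: RHS = 18, y in [8, 15]  -> 2 point(s)
  x = 18: RHS = 13, y in [6, 17]  -> 2 point(s)
  x = 19: RHS = 1, y in [1, 22]  -> 2 point(s)
  x = 21: RHS = 3, y in [7, 16]  -> 2 point(s)
  x = 22: RHS = 6, y in [11, 12]  -> 2 point(s)
Affine points: 31. Add the point at infinity: total = 32.

#E(F_23) = 32


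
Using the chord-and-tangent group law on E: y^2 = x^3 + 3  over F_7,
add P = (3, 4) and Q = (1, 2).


P != Q, so use the chord formula.
s = (y2 - y1) / (x2 - x1) = (5) / (5) mod 7 = 1
x3 = s^2 - x1 - x2 mod 7 = 1^2 - 3 - 1 = 4
y3 = s (x1 - x3) - y1 mod 7 = 1 * (3 - 4) - 4 = 2

P + Q = (4, 2)


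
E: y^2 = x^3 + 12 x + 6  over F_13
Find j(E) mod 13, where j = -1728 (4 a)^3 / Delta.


Delta = -16(4 a^3 + 27 b^2) mod 13 = 8
-1728 * (4 a)^3 = -1728 * (4*12)^3 mod 13 = 1
j = 1 * 8^(-1) mod 13 = 5

j = 5 (mod 13)


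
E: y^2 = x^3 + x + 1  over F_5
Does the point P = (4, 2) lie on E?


Check whether y^2 = x^3 + 1 x + 1 (mod 5) for (x, y) = (4, 2).
LHS: y^2 = 2^2 mod 5 = 4
RHS: x^3 + 1 x + 1 = 4^3 + 1*4 + 1 mod 5 = 4
LHS = RHS

Yes, on the curve
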